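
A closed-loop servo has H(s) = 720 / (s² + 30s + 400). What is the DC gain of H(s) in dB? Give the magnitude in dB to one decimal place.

5.1 dB

H(0) = 720 / 400 = 1.8
20 log₁₀(1.8) = 5.11 dB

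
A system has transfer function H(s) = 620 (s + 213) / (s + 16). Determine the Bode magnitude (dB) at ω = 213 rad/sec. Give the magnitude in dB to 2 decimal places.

58.83 dB

|j213 + 213| = √(213² + 213²) = 301.2
|j213 + 16| = √(213² + 16²) = 213.6
|H(j213)| = 620 × 301.2 / 213.6 = 874.35
20 log₁₀(874.35) = 58.834 dB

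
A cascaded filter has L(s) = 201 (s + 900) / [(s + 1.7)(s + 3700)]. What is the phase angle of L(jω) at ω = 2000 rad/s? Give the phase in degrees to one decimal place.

-52.6°

∠(j2000 + 900) = arctan(2000/900) = 65.77°
∠(j2000 + 1.7) = arctan(2000/1.7) = 89.95°
∠(j2000 + 3700) = arctan(2000/3700) = 28.39°
∠L(j2000) = 65.77° − (89.95° + 28.39°) = -52.57°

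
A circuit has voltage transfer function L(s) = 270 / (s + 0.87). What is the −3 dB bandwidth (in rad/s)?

0.87 rad/s

For a single-pole low-pass, the −3 dB point is at the pole: ω = 0.87 rad/s.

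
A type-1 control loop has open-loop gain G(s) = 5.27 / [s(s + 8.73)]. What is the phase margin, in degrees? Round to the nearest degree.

Gain crossover: |G(jω)| = 1 at ω ≈ 0.602 rad/s.
∠G(j0.602) = −90° − arctan(0.602/8.73) ≈ -93.95°
PM = 180° + (-93.95°) = 86.05°

86 deg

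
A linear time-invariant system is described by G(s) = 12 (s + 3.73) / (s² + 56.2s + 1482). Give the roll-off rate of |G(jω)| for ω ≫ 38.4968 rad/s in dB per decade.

-20 dB/decade

With 1 zero and 2 poles, the high-frequency asymptotic slope is 20 × (1 − 2) = -20 dB/decade.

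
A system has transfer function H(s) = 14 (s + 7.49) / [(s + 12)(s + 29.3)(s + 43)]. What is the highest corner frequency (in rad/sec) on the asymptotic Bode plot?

43 rad/sec

Break frequencies occur at each pole and zero magnitude: 7.49 rad/sec, 12 rad/sec, 29.3 rad/sec, 43 rad/sec.
The highest is 43 rad/sec.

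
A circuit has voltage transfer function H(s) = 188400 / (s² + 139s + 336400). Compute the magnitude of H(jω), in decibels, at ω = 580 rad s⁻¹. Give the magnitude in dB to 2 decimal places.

7.37 dB

|(j580)² + 139(j580) + 336400| = |0 + j80620| = 8.062e+04
|H(j580)| = 188400 / 8.062e+04 = 2.3369
20 log₁₀(2.3369) = 7.373 dB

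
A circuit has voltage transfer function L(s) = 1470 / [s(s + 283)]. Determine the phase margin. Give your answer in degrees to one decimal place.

Gain crossover: |L(jω)| = 1 at ω ≈ 5.19 rad s⁻¹.
∠L(j5.19) = −90° − arctan(5.19/283) ≈ -91.05°
PM = 180° + (-91.05°) = 88.95°

88.9 deg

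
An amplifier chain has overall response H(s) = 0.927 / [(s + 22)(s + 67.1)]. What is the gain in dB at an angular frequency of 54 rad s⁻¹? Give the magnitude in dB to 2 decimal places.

-74.68 dB

|j54 + 22| = √(54² + 22²) = 58.31
|j54 + 67.1| = √(54² + 67.1²) = 86.13
|H(j54)| = 0.927 / (58.31 × 86.13) = 0.00018458
20 log₁₀(0.00018458) = -74.676 dB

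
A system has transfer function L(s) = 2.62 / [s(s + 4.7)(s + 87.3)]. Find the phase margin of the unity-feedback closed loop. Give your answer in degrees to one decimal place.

Gain crossover: |L(jω)| = 1 at ω ≈ 0.00639 rad/s.
∠L(j0.00639) = −90° − arctan(0.00639/4.7) − arctan(0.00639/87.3) ≈ -90.08°
PM = 180° + (-90.08°) = 89.92°

89.9°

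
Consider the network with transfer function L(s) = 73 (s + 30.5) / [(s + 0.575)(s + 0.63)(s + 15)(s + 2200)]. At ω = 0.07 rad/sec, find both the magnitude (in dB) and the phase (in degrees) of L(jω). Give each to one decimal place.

|L| = -14.7 dB, ∠L = -13.4°

|j0.07 + 30.5| = √(0.07² + 30.5²) = 30.5
|j0.07 + 0.575| = √(0.07² + 0.575²) = 0.5792
|j0.07 + 0.63| = √(0.07² + 0.63²) = 0.6339
|j0.07 + 15| = √(0.07² + 15²) = 15
|j0.07 + 2200| = √(0.07² + 2200²) = 2200
|L(j0.07)| = 73 × 30.5 / (0.5792 × 0.6339 × 15 × 2200) = 0.18375
20 log₁₀(0.18375) = -14.72 dB
∠(j0.07 + 30.5) = arctan(0.07/30.5) = 0.13°
∠(j0.07 + 0.575) = arctan(0.07/0.575) = 6.94°
∠(j0.07 + 0.63) = arctan(0.07/0.63) = 6.34°
∠(j0.07 + 15) = arctan(0.07/15) = 0.27°
∠(j0.07 + 2200) = arctan(0.07/2200) = 0.00°
∠L(j0.07) = 0.13° − (6.94° + 6.34° + 0.27° + 0.00°) = -13.42°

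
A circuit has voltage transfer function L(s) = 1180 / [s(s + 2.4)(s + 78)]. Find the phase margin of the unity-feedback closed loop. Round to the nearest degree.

Gain crossover: |L(jω)| = 1 at ω ≈ 3.54 rad/s.
∠L(j3.54) = −90° − arctan(3.54/2.4) − arctan(3.54/78) ≈ -148.43°
PM = 180° + (-148.43°) = 31.57°

32°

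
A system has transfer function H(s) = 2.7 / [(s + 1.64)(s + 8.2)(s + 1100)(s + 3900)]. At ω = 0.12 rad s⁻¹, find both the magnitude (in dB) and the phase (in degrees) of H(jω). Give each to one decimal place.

|H| = -146.6 dB, ∠H = -5.0°

|j0.12 + 1.64| = √(0.12² + 1.64²) = 1.644
|j0.12 + 8.2| = √(0.12² + 8.2²) = 8.201
|j0.12 + 1100| = √(0.12² + 1100²) = 1100
|j0.12 + 3900| = √(0.12² + 3900²) = 3900
|H(j0.12)| = 2.7 / (1.644 × 8.201 × 1100 × 3900) = 4.6671e-08
20 log₁₀(4.6671e-08) = -146.62 dB
∠(j0.12 + 1.64) = arctan(0.12/1.64) = 4.18°
∠(j0.12 + 8.2) = arctan(0.12/8.2) = 0.84°
∠(j0.12 + 1100) = arctan(0.12/1100) = 0.01°
∠(j0.12 + 3900) = arctan(0.12/3900) = 0.00°
∠H(j0.12) = − (4.18° + 0.84° + 0.01° + 0.00°) = -5.03°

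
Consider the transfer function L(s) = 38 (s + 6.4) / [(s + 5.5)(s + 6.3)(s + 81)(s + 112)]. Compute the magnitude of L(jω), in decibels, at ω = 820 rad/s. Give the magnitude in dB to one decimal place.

-143.4 dB

|j820 + 6.4| = √(820² + 6.4²) = 820
|j820 + 5.5| = √(820² + 5.5²) = 820
|j820 + 6.3| = √(820² + 6.3²) = 820
|j820 + 81| = √(820² + 81²) = 824
|j820 + 112| = √(820² + 112²) = 827.6
|L(j820)| = 38 × 820 / (820 × 820 × 824 × 827.6) = 6.7953e-08
20 log₁₀(6.7953e-08) = -143.36 dB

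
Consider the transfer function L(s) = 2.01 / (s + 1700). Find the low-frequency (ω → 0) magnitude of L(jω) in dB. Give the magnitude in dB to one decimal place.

L(0) = 2.01 / 1700 = 0.0011824
20 log₁₀(0.0011824) = -58.55 dB

-58.5 dB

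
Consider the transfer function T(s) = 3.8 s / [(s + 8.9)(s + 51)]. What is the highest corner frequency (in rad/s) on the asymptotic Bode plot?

Break frequencies occur at each pole and zero magnitude: 8.9 rad/s, 51 rad/s.
The highest is 51 rad/s.

51 rad/s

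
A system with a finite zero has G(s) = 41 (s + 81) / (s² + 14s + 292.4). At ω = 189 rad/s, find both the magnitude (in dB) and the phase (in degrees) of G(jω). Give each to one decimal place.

|G| = -12.5 dB, ∠G = -108.9°

|j189 + 81| = √(189² + 81²) = 205.6
|(j189)² + 14(j189) + 292.4| = |-35429 + j2646| = 3.553e+04
|G(j189)| = 41 × 205.6 / 3.553e+04 = 0.2373
20 log₁₀(0.2373) = -12.49 dB
∠(j189 + 81) = arctan(189/81) = 66.80°
∠[(j189)² + 14(j189) + 292.4] = ∠[-35429 + j2646] = 175.73°
∠G(j189) = 66.80° − 175.73° = -108.93°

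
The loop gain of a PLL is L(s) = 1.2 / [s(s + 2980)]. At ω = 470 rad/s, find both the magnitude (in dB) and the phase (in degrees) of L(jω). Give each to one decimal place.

|j470 + 2980| = √(470² + 2980²) = 3017
|j470| = 470
|L(j470)| = 1.2 / (3017 × 470) = 8.4631e-07
20 log₁₀(8.4631e-07) = -121.45 dB
∠(j470 + 2980) = arctan(470/2980) = 8.96°
∠(j470) = 90.00°
∠L(j470) = − (8.96° + 90.00°) = -98.96°

|L| = -121.4 dB, ∠L = -99.0°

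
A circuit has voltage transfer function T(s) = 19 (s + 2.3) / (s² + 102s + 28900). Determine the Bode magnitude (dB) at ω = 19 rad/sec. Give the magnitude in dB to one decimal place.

-37.9 dB

|j19 + 2.3| = √(19² + 2.3²) = 19.14
|(j19)² + 102(j19) + 28900| = |28539 + j1938| = 2.86e+04
|T(j19)| = 19 × 19.14 / 2.86e+04 = 0.012712
20 log₁₀(0.012712) = -37.92 dB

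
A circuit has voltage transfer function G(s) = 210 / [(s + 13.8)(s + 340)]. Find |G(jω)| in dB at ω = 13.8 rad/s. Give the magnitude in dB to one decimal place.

|j13.8 + 13.8| = √(13.8² + 13.8²) = 19.52
|j13.8 + 340| = √(13.8² + 340²) = 340.3
|G(j13.8)| = 210 / (19.52 × 340.3) = 0.031622
20 log₁₀(0.031622) = -30.00 dB

-30.0 dB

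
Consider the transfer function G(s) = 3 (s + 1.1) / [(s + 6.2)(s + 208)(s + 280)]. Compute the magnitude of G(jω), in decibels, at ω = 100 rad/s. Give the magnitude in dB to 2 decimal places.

|j100 + 1.1| = √(100² + 1.1²) = 100
|j100 + 6.2| = √(100² + 6.2²) = 100.2
|j100 + 208| = √(100² + 208²) = 230.8
|j100 + 280| = √(100² + 280²) = 297.3
|G(j100)| = 3 × 100 / (100.2 × 230.8 × 297.3) = 4.3639e-05
20 log₁₀(4.3639e-05) = -87.203 dB

-87.20 dB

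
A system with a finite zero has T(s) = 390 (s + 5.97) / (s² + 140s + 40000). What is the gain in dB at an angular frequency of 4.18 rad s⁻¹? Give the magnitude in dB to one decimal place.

|j4.18 + 5.97| = √(4.18² + 5.97²) = 7.288
|(j4.18)² + 140(j4.18) + 40000| = |39983 + j585.2| = 3.999e+04
|T(j4.18)| = 390 × 7.288 / 3.999e+04 = 0.07108
20 log₁₀(0.07108) = -22.97 dB

-23.0 dB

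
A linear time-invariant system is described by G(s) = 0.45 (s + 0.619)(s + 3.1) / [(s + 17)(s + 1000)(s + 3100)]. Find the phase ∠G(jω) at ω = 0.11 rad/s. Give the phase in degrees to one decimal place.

11.7°

∠(j0.11 + 0.619) = arctan(0.11/0.619) = 10.08°
∠(j0.11 + 3.1) = arctan(0.11/3.1) = 2.03°
∠(j0.11 + 17) = arctan(0.11/17) = 0.37°
∠(j0.11 + 1000) = arctan(0.11/1000) = 0.01°
∠(j0.11 + 3100) = arctan(0.11/3100) = 0.00°
∠G(j0.11) = 10.08° + 2.03° − (0.37° + 0.01° + 0.00°) = 11.73°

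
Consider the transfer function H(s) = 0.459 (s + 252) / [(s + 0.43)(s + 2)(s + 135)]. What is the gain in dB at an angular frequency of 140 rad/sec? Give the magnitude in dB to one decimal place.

|j140 + 252| = √(140² + 252²) = 288.3
|j140 + 0.43| = √(140² + 0.43²) = 140
|j140 + 2| = √(140² + 2²) = 140
|j140 + 135| = √(140² + 135²) = 194.5
|H(j140)| = 0.459 × 288.3 / (140 × 140 × 194.5) = 3.4708e-05
20 log₁₀(3.4708e-05) = -89.19 dB

-89.2 dB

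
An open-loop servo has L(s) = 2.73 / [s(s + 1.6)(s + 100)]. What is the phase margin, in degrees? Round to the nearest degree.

Gain crossover: |L(jω)| = 1 at ω ≈ 0.0171 rad/s.
∠L(j0.0171) = −90° − arctan(0.0171/1.6) − arctan(0.0171/100) ≈ -90.62°
PM = 180° + (-90.62°) = 89.38°

89°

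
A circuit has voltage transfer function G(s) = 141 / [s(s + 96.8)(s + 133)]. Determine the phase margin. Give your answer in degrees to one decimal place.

Gain crossover: |G(jω)| = 1 at ω ≈ 0.011 rad s⁻¹.
∠G(j0.011) = −90° − arctan(0.011/96.8) − arctan(0.011/133) ≈ -90.01°
PM = 180° + (-90.01°) = 89.99°

90.0°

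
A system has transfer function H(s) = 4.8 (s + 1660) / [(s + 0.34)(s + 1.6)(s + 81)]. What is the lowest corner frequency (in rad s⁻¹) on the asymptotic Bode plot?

0.34 rad s⁻¹

Break frequencies occur at each pole and zero magnitude: 0.34 rad s⁻¹, 1.6 rad s⁻¹, 81 rad s⁻¹, 1660 rad s⁻¹.
The lowest is 0.34 rad s⁻¹.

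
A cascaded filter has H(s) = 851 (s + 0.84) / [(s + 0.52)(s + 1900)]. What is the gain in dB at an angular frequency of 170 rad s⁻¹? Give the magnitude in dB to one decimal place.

-7.0 dB

|j170 + 0.84| = √(170² + 0.84²) = 170
|j170 + 0.52| = √(170² + 0.52²) = 170
|j170 + 1900| = √(170² + 1900²) = 1908
|H(j170)| = 851 × 170 / (170 × 1908) = 0.44612
20 log₁₀(0.44612) = -7.01 dB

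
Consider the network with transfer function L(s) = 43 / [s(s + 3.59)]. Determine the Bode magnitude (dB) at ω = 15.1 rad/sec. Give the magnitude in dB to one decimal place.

|j15.1 + 3.59| = √(15.1² + 3.59²) = 15.52
|j15.1| = 15.1
|L(j15.1)| = 43 / (15.52 × 15.1) = 0.18347
20 log₁₀(0.18347) = -14.73 dB

-14.7 dB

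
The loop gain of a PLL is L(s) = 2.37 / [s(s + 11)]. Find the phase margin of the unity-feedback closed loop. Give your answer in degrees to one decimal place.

88.9°

Gain crossover: |L(jω)| = 1 at ω ≈ 0.215 rad s⁻¹.
∠L(j0.215) = −90° − arctan(0.215/11) ≈ -91.12°
PM = 180° + (-91.12°) = 88.88°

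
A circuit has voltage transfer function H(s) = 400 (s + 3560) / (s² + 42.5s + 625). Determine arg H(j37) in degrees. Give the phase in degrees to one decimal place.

-114.7°

∠(j37 + 3560) = arctan(37/3560) = 0.60°
∠[(j37)² + 42.5(j37) + 625] = ∠[-744 + j1572.5] = 115.32°
∠H(j37) = 0.60° − 115.32° = -114.72°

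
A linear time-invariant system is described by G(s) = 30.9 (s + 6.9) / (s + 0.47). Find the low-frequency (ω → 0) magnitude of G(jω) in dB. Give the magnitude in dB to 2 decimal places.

53.13 dB

G(0) = 30.9 × 6.9 / 0.47 = 453.64
20 log₁₀(453.64) = 53.134 dB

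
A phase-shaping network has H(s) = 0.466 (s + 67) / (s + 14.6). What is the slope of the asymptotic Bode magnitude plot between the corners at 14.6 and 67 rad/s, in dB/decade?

-20 dB/decade

In this band the factors already past their corner are: pole at 14.6; net slope = -20 dB/decade.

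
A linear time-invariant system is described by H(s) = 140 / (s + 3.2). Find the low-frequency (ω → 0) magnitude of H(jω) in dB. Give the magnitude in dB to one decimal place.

32.8 dB

H(0) = 140 / 3.2 = 43.75
20 log₁₀(43.75) = 32.82 dB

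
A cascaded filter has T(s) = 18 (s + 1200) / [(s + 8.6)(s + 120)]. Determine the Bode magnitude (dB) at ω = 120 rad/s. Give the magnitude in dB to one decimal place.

0.5 dB

|j120 + 1200| = √(120² + 1200²) = 1206
|j120 + 8.6| = √(120² + 8.6²) = 120.3
|j120 + 120| = √(120² + 120²) = 169.7
|T(j120)| = 18 × 1206 / (120.3 × 169.7) = 1.0632
20 log₁₀(1.0632) = 0.53 dB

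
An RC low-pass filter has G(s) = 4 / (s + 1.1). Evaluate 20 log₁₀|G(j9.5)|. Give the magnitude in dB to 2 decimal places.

|j9.5 + 1.1| = √(9.5² + 1.1²) = 9.563
|G(j9.5)| = 4 / 9.563 = 0.41826
20 log₁₀(0.41826) = -7.571 dB

-7.57 dB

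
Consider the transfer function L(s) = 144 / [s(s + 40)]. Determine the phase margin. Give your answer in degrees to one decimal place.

84.9°

Gain crossover: |L(jω)| = 1 at ω ≈ 3.59 rad s⁻¹.
∠L(j3.59) = −90° − arctan(3.59/40) ≈ -95.12°
PM = 180° + (-95.12°) = 84.88°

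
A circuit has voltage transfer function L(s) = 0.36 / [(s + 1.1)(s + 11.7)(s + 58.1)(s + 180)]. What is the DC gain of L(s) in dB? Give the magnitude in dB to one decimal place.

L(0) = 0.36 / (1.1 × 11.7 × 58.1 × 180) = 2.6747e-06
20 log₁₀(2.6747e-06) = -111.45 dB

-111.5 dB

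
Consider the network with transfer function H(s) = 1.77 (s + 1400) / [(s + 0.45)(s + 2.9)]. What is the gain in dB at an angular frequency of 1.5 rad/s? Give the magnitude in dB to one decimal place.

|j1.5 + 1400| = √(1.5² + 1400²) = 1400
|j1.5 + 0.45| = √(1.5² + 0.45²) = 1.566
|j1.5 + 2.9| = √(1.5² + 2.9²) = 3.265
|H(j1.5)| = 1.77 × 1400 / (1.566 × 3.265) = 484.64
20 log₁₀(484.64) = 53.71 dB

53.7 dB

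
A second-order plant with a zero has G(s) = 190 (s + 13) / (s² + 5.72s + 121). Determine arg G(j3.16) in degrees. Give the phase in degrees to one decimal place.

∠(j3.16 + 13) = arctan(3.16/13) = 13.66°
∠[(j3.16)² + 5.72(j3.16) + 121] = ∠[111.01 + j18.075] = 9.25°
∠G(j3.16) = 13.66° − 9.25° = 4.41°

4.4°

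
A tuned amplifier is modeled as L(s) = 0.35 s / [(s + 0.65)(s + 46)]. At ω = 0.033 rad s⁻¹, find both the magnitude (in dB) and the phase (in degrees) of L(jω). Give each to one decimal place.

|L| = -68.3 dB, ∠L = 87.1°

|j0.033| = 0.033
|j0.033 + 0.65| = √(0.033² + 0.65²) = 0.6508
|j0.033 + 46| = √(0.033² + 46²) = 46
|L(j0.033)| = 0.35 × 0.033 / (0.6508 × 46) = 0.00038579
20 log₁₀(0.00038579) = -68.27 dB
∠(j0.033) = 90.00°
∠(j0.033 + 0.65) = arctan(0.033/0.65) = 2.91°
∠(j0.033 + 46) = arctan(0.033/46) = 0.04°
∠L(j0.033) = 90.00° − (2.91° + 0.04°) = 87.05°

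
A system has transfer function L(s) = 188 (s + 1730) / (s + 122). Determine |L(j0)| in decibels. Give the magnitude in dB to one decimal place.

L(0) = 188 × 1730 / 122 = 2665.9
20 log₁₀(2665.9) = 68.52 dB

68.5 dB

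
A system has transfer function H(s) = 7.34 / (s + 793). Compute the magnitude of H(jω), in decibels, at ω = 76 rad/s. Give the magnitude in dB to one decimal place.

|j76 + 793| = √(76² + 793²) = 796.6
|H(j76)| = 7.34 / 796.6 = 0.0092138
20 log₁₀(0.0092138) = -40.71 dB

-40.7 dB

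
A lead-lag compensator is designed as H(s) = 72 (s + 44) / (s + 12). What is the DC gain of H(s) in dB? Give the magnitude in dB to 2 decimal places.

48.43 dB

H(0) = 72 × 44 / 12 = 264
20 log₁₀(264) = 48.432 dB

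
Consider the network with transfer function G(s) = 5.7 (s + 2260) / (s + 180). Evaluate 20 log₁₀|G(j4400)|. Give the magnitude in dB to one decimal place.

16.1 dB

|j4400 + 2260| = √(4400² + 2260²) = 4946
|j4400 + 180| = √(4400² + 180²) = 4404
|G(j4400)| = 5.7 × 4946 / 4404 = 6.4026
20 log₁₀(6.4026) = 16.13 dB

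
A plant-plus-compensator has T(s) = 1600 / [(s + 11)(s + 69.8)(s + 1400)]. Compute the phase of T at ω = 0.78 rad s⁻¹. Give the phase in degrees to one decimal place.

-4.7°

∠(j0.78 + 11) = arctan(0.78/11) = 4.06°
∠(j0.78 + 69.8) = arctan(0.78/69.8) = 0.64°
∠(j0.78 + 1400) = arctan(0.78/1400) = 0.03°
∠T(j0.78) = − (4.06° + 0.64° + 0.03°) = -4.73°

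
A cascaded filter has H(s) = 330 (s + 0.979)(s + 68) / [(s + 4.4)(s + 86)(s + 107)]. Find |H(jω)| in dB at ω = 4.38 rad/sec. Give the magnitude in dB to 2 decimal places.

|j4.38 + 0.979| = √(4.38² + 0.979²) = 4.488
|j4.38 + 68| = √(4.38² + 68²) = 68.14
|j4.38 + 4.4| = √(4.38² + 4.4²) = 6.208
|j4.38 + 86| = √(4.38² + 86²) = 86.11
|j4.38 + 107| = √(4.38² + 107²) = 107.1
|H(j4.38)| = 330 × 4.488 × 68.14 / (6.208 × 86.11 × 107.1) = 1.7628
20 log₁₀(1.7628) = 4.924 dB

4.92 dB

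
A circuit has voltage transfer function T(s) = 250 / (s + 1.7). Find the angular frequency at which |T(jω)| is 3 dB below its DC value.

1.7 rad/sec

For a single-pole low-pass, the −3 dB point is at the pole: ω = 1.7 rad/sec.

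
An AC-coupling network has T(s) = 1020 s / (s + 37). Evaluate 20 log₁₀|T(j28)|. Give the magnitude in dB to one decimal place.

|j28| = 28
|j28 + 37| = √(28² + 37²) = 46.4
|T(j28)| = 1020 × 28 / 46.4 = 615.51
20 log₁₀(615.51) = 55.78 dB

55.8 dB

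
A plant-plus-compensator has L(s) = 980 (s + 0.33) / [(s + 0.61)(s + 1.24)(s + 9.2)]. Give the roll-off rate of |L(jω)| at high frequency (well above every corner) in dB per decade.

With 1 zero and 3 poles, the high-frequency asymptotic slope is 20 × (1 − 3) = -40 dB/decade.

-40 dB/decade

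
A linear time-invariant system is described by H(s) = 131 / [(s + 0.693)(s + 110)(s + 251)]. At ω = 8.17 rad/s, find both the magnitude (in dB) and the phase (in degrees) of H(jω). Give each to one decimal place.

|j8.17 + 0.693| = √(8.17² + 0.693²) = 8.199
|j8.17 + 110| = √(8.17² + 110²) = 110.3
|j8.17 + 251| = √(8.17² + 251²) = 251.1
|H(j8.17)| = 131 / (8.199 × 110.3 × 251.1) = 0.00057677
20 log₁₀(0.00057677) = -64.78 dB
∠(j8.17 + 0.693) = arctan(8.17/0.693) = 85.15°
∠(j8.17 + 110) = arctan(8.17/110) = 4.25°
∠(j8.17 + 251) = arctan(8.17/251) = 1.86°
∠H(j8.17) = − (85.15° + 4.25° + 1.86°) = -91.26°

|H| = -64.8 dB, ∠H = -91.3°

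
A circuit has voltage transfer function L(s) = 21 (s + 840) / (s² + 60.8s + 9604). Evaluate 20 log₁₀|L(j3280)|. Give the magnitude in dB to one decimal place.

-43.6 dB

|j3280 + 840| = √(3280² + 840²) = 3386
|(j3280)² + 60.8(j3280) + 9604| = |-1.0749e+07 + j1.9942e+05| = 1.075e+07
|L(j3280)| = 21 × 3386 / 1.075e+07 = 0.0066138
20 log₁₀(0.0066138) = -43.59 dB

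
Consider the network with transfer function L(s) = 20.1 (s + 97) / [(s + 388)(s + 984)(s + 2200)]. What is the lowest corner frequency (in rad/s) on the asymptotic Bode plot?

97 rad/s

Break frequencies occur at each pole and zero magnitude: 97 rad/s, 388 rad/s, 984 rad/s, 2200 rad/s.
The lowest is 97 rad/s.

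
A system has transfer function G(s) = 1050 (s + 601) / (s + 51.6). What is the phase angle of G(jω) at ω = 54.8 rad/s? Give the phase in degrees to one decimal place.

-41.5°

∠(j54.8 + 601) = arctan(54.8/601) = 5.21°
∠(j54.8 + 51.6) = arctan(54.8/51.6) = 46.72°
∠G(j54.8) = 5.21° − 46.72° = -41.51°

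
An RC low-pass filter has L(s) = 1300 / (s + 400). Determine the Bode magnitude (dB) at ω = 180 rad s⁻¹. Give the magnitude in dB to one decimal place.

|j180 + 400| = √(180² + 400²) = 438.6
|L(j180)| = 1300 / 438.6 = 2.9637
20 log₁₀(2.9637) = 9.44 dB

9.4 dB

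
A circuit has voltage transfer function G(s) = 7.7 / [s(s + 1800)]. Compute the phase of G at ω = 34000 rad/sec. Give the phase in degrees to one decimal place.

-177.0 deg

∠(j34000 + 1800) = arctan(34000/1800) = 86.97°
∠(j34000) = 90.00°
∠G(j34000) = − (86.97° + 90.00°) = -176.97°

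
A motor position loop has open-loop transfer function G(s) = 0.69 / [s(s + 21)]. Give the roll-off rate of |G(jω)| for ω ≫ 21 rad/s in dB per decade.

With 0 zeros and 2 poles, the high-frequency asymptotic slope is 20 × (0 − 2) = -40 dB/decade.

-40 dB/decade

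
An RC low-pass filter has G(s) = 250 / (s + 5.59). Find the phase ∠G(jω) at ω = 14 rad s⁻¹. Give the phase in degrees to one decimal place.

-68.2°

∠(j14 + 5.59) = arctan(14/5.59) = 68.23°
∠G(j14) = −68.23° = -68.23°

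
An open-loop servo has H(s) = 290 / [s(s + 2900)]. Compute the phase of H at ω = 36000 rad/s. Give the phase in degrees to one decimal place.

∠(j36000 + 2900) = arctan(36000/2900) = 85.39°
∠(j36000) = 90.00°
∠H(j36000) = − (85.39° + 90.00°) = -175.39°

-175.4 deg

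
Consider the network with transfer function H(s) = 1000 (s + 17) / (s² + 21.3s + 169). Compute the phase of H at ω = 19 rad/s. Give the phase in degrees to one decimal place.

∠(j19 + 17) = arctan(19/17) = 48.18°
∠[(j19)² + 21.3(j19) + 169] = ∠[-192 + j404.7] = 115.38°
∠H(j19) = 48.18° − 115.38° = -67.20°

-67.2 deg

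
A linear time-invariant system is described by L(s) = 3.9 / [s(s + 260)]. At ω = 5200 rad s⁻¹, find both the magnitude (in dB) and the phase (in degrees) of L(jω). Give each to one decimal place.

|j5200 + 260| = √(5200² + 260²) = 5206
|j5200| = 5200
|L(j5200)| = 3.9 / (5206 × 5200) = 1.4405e-07
20 log₁₀(1.4405e-07) = -136.83 dB
∠(j5200 + 260) = arctan(5200/260) = 87.14°
∠(j5200) = 90.00°
∠L(j5200) = − (87.14° + 90.00°) = -177.14°

|L| = -136.8 dB, ∠L = -177.1°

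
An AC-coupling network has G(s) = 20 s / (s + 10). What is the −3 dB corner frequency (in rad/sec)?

For a single-pole high-pass, the −3 dB point is at the pole: ω = 10 rad/sec.

10 rad/sec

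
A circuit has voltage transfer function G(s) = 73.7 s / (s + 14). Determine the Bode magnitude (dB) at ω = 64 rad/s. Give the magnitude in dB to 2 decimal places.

|j64| = 64
|j64 + 14| = √(64² + 14²) = 65.51
|G(j64)| = 73.7 × 64 / 65.51 = 71.998
20 log₁₀(71.998) = 37.146 dB

37.15 dB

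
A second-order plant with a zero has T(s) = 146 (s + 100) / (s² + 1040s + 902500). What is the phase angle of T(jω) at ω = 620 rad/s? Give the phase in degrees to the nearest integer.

∠(j620 + 100) = arctan(620/100) = 80.84°
∠[(j620)² + 1040(j620) + 902500] = ∠[5.181e+05 + j6.448e+05] = 51.22°
∠T(j620) = 80.84° − 51.22° = 29.62°

30°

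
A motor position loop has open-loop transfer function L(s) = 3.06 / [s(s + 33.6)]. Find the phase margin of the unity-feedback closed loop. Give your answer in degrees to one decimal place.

Gain crossover: |L(jω)| = 1 at ω ≈ 0.0911 rad s⁻¹.
∠L(j0.0911) = −90° − arctan(0.0911/33.6) ≈ -90.16°
PM = 180° + (-90.16°) = 89.84°

89.8 deg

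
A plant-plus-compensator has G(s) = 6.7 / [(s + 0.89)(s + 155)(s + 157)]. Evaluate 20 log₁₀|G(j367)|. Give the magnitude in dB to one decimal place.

-138.8 dB

|j367 + 0.89| = √(367² + 0.89²) = 367
|j367 + 155| = √(367² + 155²) = 398.4
|j367 + 157| = √(367² + 157²) = 399.2
|G(j367)| = 6.7 / (367 × 398.4 × 399.2) = 1.148e-07
20 log₁₀(1.148e-07) = -138.80 dB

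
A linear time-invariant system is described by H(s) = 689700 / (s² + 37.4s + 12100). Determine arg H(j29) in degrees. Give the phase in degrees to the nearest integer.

∠[(j29)² + 37.4(j29) + 12100] = ∠[11259 + j1084.6] = 5.50°
∠H(j29) = −5.50° = -5.50°

-6 deg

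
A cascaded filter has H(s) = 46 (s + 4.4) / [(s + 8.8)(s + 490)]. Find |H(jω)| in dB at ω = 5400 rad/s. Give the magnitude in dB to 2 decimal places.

-41.43 dB

|j5400 + 4.4| = √(5400² + 4.4²) = 5400
|j5400 + 8.8| = √(5400² + 8.8²) = 5400
|j5400 + 490| = √(5400² + 490²) = 5422
|H(j5400)| = 46 × 5400 / (5400 × 5422) = 0.0084837
20 log₁₀(0.0084837) = -41.428 dB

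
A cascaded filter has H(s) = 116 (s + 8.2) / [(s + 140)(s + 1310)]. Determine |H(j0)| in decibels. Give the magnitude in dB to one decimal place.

H(0) = 116 × 8.2 / (140 × 1310) = 0.0051865
20 log₁₀(0.0051865) = -45.70 dB

-45.7 dB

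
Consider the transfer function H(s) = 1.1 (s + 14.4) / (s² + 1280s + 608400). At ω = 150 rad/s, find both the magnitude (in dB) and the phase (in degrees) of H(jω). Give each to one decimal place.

|H| = -71.4 dB, ∠H = 66.4 deg

|j150 + 14.4| = √(150² + 14.4²) = 150.7
|(j150)² + 1280(j150) + 608400| = |5.859e+05 + j1.92e+05| = 6.166e+05
|H(j150)| = 1.1 × 150.7 / 6.166e+05 = 0.00026885
20 log₁₀(0.00026885) = -71.41 dB
∠(j150 + 14.4) = arctan(150/14.4) = 84.52°
∠[(j150)² + 1280(j150) + 608400] = ∠[5.859e+05 + j1.92e+05] = 18.14°
∠H(j150) = 84.52° − 18.14° = 66.37°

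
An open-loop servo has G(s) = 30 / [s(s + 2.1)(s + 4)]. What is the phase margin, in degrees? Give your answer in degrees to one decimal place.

Gain crossover: |G(jω)| = 1 at ω ≈ 2.18 rad/s.
∠G(j2.18) = −90° − arctan(2.18/2.1) − arctan(2.18/4) ≈ -164.60°
PM = 180° + (-164.60°) = 15.40°

15.4 deg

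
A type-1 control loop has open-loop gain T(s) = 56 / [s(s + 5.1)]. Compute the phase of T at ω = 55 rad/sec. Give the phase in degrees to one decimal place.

-174.7°

∠(j55 + 5.1) = arctan(55/5.1) = 84.70°
∠(j55) = 90.00°
∠T(j55) = − (84.70° + 90.00°) = -174.70°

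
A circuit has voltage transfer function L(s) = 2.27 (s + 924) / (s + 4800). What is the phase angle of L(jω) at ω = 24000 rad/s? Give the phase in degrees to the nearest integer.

9°

∠(j24000 + 924) = arctan(24000/924) = 87.80°
∠(j24000 + 4800) = arctan(24000/4800) = 78.69°
∠L(j24000) = 87.80° − 78.69° = 9.11°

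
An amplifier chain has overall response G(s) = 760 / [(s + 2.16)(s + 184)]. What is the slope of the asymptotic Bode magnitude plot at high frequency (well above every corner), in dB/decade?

With 0 zeros and 2 poles, the high-frequency asymptotic slope is 20 × (0 − 2) = -40 dB/decade.

-40 dB/decade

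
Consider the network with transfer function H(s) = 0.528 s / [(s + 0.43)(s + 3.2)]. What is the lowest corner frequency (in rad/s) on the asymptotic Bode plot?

Break frequencies occur at each pole and zero magnitude: 0.43 rad/s, 3.2 rad/s.
The lowest is 0.43 rad/s.

0.43 rad/s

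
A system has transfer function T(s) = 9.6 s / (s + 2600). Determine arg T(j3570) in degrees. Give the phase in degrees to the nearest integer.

∠(j3570) = 90.00°
∠(j3570 + 2600) = arctan(3570/2600) = 53.93°
∠T(j3570) = 90.00° − 53.93° = 36.07°

36 deg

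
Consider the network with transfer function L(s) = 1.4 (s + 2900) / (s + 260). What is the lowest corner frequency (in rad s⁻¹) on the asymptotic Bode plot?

Break frequencies occur at each pole and zero magnitude: 260 rad s⁻¹, 2900 rad s⁻¹.
The lowest is 260 rad s⁻¹.

260 rad s⁻¹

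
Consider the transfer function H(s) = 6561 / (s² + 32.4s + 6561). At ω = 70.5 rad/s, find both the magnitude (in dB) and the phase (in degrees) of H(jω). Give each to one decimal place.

|(j70.5)² + 32.4(j70.5) + 6561| = |1590.8 + j2284.2| = 2784
|H(j70.5)| = 6561 / 2784 = 2.3571
20 log₁₀(2.3571) = 7.45 dB
∠[(j70.5)² + 32.4(j70.5) + 6561] = ∠[1590.8 + j2284.2] = 55.15°
∠H(j70.5) = −55.15° = -55.15°

|H| = 7.4 dB, ∠H = -55.1°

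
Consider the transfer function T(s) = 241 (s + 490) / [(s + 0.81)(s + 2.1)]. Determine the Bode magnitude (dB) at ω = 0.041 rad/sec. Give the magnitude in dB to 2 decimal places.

96.82 dB

|j0.041 + 490| = √(0.041² + 490²) = 490
|j0.041 + 0.81| = √(0.041² + 0.81²) = 0.811
|j0.041 + 2.1| = √(0.041² + 2.1²) = 2.1
|T(j0.041)| = 241 × 490 / (0.811 × 2.1) = 69322
20 log₁₀(69322) = 96.817 dB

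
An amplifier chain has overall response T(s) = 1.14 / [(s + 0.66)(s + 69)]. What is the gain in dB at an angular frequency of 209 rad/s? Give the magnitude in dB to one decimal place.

|j209 + 0.66| = √(209² + 0.66²) = 209
|j209 + 69| = √(209² + 69²) = 220.1
|T(j209)| = 1.14 / (209 × 220.1) = 2.4783e-05
20 log₁₀(2.4783e-05) = -92.12 dB

-92.1 dB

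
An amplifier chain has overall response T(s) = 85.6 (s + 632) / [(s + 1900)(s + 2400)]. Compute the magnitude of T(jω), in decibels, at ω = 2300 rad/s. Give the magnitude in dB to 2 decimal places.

|j2300 + 632| = √(2300² + 632²) = 2385
|j2300 + 1900| = √(2300² + 1900²) = 2983
|j2300 + 2400| = √(2300² + 2400²) = 3324
|T(j2300)| = 85.6 × 2385 / (2983 × 3324) = 0.020589
20 log₁₀(0.020589) = -33.727 dB

-33.73 dB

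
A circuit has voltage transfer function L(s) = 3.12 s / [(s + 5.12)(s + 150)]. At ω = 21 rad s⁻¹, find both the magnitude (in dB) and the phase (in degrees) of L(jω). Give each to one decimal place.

|L| = -34.0 dB, ∠L = 5.7°

|j21| = 21
|j21 + 5.12| = √(21² + 5.12²) = 21.62
|j21 + 150| = √(21² + 150²) = 151.5
|L(j21)| = 3.12 × 21 / (21.62 × 151.5) = 0.020013
20 log₁₀(0.020013) = -33.97 dB
∠(j21) = 90.00°
∠(j21 + 5.12) = arctan(21/5.12) = 76.30°
∠(j21 + 150) = arctan(21/150) = 7.97°
∠L(j21) = 90.00° − (76.30° + 7.97°) = 5.73°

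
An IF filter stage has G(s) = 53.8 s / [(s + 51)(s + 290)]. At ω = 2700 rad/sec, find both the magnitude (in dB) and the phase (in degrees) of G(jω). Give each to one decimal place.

|j2700| = 2700
|j2700 + 51| = √(2700² + 51²) = 2700
|j2700 + 290| = √(2700² + 290²) = 2716
|G(j2700)| = 53.8 × 2700 / (2700 × 2716) = 0.019808
20 log₁₀(0.019808) = -34.06 dB
∠(j2700) = 90.00°
∠(j2700 + 51) = arctan(2700/51) = 88.92°
∠(j2700 + 290) = arctan(2700/290) = 83.87°
∠G(j2700) = 90.00° − (88.92° + 83.87°) = -82.79°

|G| = -34.1 dB, ∠G = -82.8°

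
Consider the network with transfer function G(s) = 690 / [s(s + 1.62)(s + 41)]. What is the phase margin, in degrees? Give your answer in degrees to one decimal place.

16.9°

Gain crossover: |G(jω)| = 1 at ω ≈ 3.94 rad/sec.
∠G(j3.94) = −90° − arctan(3.94/1.62) − arctan(3.94/41) ≈ -163.11°
PM = 180° + (-163.11°) = 16.89°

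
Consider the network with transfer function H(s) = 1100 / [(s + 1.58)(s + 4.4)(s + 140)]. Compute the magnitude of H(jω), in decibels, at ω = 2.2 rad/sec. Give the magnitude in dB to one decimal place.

-4.6 dB

|j2.2 + 1.58| = √(2.2² + 1.58²) = 2.709
|j2.2 + 4.4| = √(2.2² + 4.4²) = 4.919
|j2.2 + 140| = √(2.2² + 140²) = 140
|H(j2.2)| = 1100 / (2.709 × 4.919 × 140) = 0.58961
20 log₁₀(0.58961) = -4.59 dB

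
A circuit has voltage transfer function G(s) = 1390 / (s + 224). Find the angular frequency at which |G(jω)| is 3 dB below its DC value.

224 rad s⁻¹

For a single-pole low-pass, the −3 dB point is at the pole: ω = 224 rad s⁻¹.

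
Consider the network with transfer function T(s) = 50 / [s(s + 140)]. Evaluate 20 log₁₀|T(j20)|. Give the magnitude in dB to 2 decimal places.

|j20 + 140| = √(20² + 140²) = 141.4
|j20| = 20
|T(j20)| = 50 / (141.4 × 20) = 0.017678
20 log₁₀(0.017678) = -35.051 dB

-35.05 dB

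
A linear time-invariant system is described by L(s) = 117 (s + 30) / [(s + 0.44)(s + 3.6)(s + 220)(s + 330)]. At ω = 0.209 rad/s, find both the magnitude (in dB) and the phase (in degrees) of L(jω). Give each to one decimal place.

|j0.209 + 30| = √(0.209² + 30²) = 30
|j0.209 + 0.44| = √(0.209² + 0.44²) = 0.4871
|j0.209 + 3.6| = √(0.209² + 3.6²) = 3.606
|j0.209 + 220| = √(0.209² + 220²) = 220
|j0.209 + 330| = √(0.209² + 330²) = 330
|L(j0.209)| = 117 × 30 / (0.4871 × 3.606 × 220 × 330) = 0.027524
20 log₁₀(0.027524) = -31.21 dB
∠(j0.209 + 30) = arctan(0.209/30) = 0.40°
∠(j0.209 + 0.44) = arctan(0.209/0.44) = 25.41°
∠(j0.209 + 3.6) = arctan(0.209/3.6) = 3.32°
∠(j0.209 + 220) = arctan(0.209/220) = 0.05°
∠(j0.209 + 330) = arctan(0.209/330) = 0.04°
∠L(j0.209) = 0.40° − (25.41° + 3.32° + 0.05° + 0.04°) = -28.42°

|L| = -31.2 dB, ∠L = -28.4°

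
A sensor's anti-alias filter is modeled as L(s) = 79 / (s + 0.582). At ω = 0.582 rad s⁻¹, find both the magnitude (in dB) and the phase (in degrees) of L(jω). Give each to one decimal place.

|j0.582 + 0.582| = √(0.582² + 0.582²) = 0.8231
|L(j0.582)| = 79 / 0.8231 = 95.982
20 log₁₀(95.982) = 39.64 dB
∠(j0.582 + 0.582) = arctan(0.582/0.582) = 45.00°
∠L(j0.582) = −45.00° = -45.00°

|L| = 39.6 dB, ∠L = -45.0°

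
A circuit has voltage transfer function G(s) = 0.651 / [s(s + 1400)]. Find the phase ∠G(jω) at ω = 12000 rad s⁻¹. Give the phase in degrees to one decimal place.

∠(j12000 + 1400) = arctan(12000/1400) = 83.35°
∠(j12000) = 90.00°
∠G(j12000) = − (83.35° + 90.00°) = -173.35°

-173.3°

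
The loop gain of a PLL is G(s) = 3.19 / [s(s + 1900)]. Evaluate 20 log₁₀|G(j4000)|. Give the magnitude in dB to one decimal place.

-134.9 dB

|j4000 + 1900| = √(4000² + 1900²) = 4428
|j4000| = 4000
|G(j4000)| = 3.19 / (4428 × 4000) = 1.8009e-07
20 log₁₀(1.8009e-07) = -134.89 dB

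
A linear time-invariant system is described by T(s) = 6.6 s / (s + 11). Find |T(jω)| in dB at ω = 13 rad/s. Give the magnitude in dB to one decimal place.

14.0 dB

|j13| = 13
|j13 + 11| = √(13² + 11²) = 17.03
|T(j13)| = 6.6 × 13 / 17.03 = 5.0383
20 log₁₀(5.0383) = 14.05 dB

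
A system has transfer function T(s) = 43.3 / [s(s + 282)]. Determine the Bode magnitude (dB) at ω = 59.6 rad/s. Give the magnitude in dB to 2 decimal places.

|j59.6 + 282| = √(59.6² + 282²) = 288.2
|j59.6| = 59.6
|T(j59.6)| = 43.3 / (288.2 × 59.6) = 0.0025206
20 log₁₀(0.0025206) = -51.970 dB

-51.97 dB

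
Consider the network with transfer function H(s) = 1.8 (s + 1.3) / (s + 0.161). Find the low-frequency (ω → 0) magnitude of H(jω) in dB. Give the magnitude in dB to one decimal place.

H(0) = 1.8 × 1.3 / 0.161 = 14.534
20 log₁₀(14.534) = 23.25 dB

23.2 dB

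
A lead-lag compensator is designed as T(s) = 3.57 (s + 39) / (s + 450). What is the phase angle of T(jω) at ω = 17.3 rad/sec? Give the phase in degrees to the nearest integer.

∠(j17.3 + 39) = arctan(17.3/39) = 23.92°
∠(j17.3 + 450) = arctan(17.3/450) = 2.20°
∠T(j17.3) = 23.92° − 2.20° = 21.72°

22 deg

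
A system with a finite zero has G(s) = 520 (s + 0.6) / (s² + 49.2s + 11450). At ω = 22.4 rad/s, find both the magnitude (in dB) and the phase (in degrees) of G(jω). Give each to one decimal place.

|j22.4 + 0.6| = √(22.4² + 0.6²) = 22.41
|(j22.4)² + 49.2(j22.4) + 11450| = |10948 + j1102.1| = 1.1e+04
|G(j22.4)| = 520 × 22.41 / 1.1e+04 = 1.0589
20 log₁₀(1.0589) = 0.50 dB
∠(j22.4 + 0.6) = arctan(22.4/0.6) = 88.47°
∠[(j22.4)² + 49.2(j22.4) + 11450] = ∠[10948 + j1102.1] = 5.75°
∠G(j22.4) = 88.47° − 5.75° = 82.72°

|G| = 0.5 dB, ∠G = 82.7°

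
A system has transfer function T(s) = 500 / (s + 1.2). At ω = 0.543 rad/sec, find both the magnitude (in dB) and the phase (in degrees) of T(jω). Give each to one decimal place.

|T| = 51.6 dB, ∠T = -24.3°

|j0.543 + 1.2| = √(0.543² + 1.2²) = 1.317
|T(j0.543)| = 500 / 1.317 = 379.61
20 log₁₀(379.61) = 51.59 dB
∠(j0.543 + 1.2) = arctan(0.543/1.2) = 24.35°
∠T(j0.543) = −24.35° = -24.35°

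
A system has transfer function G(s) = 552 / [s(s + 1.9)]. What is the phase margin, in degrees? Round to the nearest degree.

Gain crossover: |G(jω)| = 1 at ω ≈ 23.5 rad/s.
∠G(j23.5) = −90° − arctan(23.5/1.9) ≈ -175.37°
PM = 180° + (-175.37°) = 4.63°

5°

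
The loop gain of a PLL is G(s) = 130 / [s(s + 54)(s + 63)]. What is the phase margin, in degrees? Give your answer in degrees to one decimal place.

Gain crossover: |G(jω)| = 1 at ω ≈ 0.0382 rad/s.
∠G(j0.0382) = −90° − arctan(0.0382/54) − arctan(0.0382/63) ≈ -90.08°
PM = 180° + (-90.08°) = 89.92°

89.9°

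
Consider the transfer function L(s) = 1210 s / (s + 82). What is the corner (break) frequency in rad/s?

The single real pole at s = −82 gives a corner at ω = 82 rad/s.

82 rad/s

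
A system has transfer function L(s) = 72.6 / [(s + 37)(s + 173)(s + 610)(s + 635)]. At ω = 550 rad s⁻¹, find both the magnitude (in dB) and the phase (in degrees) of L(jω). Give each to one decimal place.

|L| = -189.6 dB, ∠L = -241.6°

|j550 + 37| = √(550² + 37²) = 551.2
|j550 + 173| = √(550² + 173²) = 576.6
|j550 + 610| = √(550² + 610²) = 821.3
|j550 + 635| = √(550² + 635²) = 840.1
|L(j550)| = 72.6 / (551.2 × 576.6 × 821.3 × 840.1) = 3.3106e-10
20 log₁₀(3.3106e-10) = -189.60 dB
∠(j550 + 37) = arctan(550/37) = 86.15°
∠(j550 + 173) = arctan(550/173) = 72.54°
∠(j550 + 610) = arctan(550/610) = 42.04°
∠(j550 + 635) = arctan(550/635) = 40.90°
∠L(j550) = − (86.15° + 72.54° + 42.04° + 40.90°) = -241.63°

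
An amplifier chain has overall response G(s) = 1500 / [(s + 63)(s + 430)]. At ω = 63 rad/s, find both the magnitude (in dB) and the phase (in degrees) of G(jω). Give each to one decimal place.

|G| = -28.2 dB, ∠G = -53.3°

|j63 + 63| = √(63² + 63²) = 89.1
|j63 + 430| = √(63² + 430²) = 434.6
|G(j63)| = 1500 / (89.1 × 434.6) = 0.03874
20 log₁₀(0.03874) = -28.24 dB
∠(j63 + 63) = arctan(63/63) = 45.00°
∠(j63 + 430) = arctan(63/430) = 8.34°
∠G(j63) = − (45.00° + 8.34°) = -53.34°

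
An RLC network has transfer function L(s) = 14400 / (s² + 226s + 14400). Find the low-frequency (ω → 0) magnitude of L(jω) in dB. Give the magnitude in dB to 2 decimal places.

0.00 dB

L(0) = 14400 / 14400 = 1
20 log₁₀(1) = 0.000 dB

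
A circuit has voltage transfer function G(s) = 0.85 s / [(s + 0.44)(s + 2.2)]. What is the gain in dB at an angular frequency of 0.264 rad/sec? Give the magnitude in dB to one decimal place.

-14.1 dB

|j0.264| = 0.264
|j0.264 + 0.44| = √(0.264² + 0.44²) = 0.5131
|j0.264 + 2.2| = √(0.264² + 2.2²) = 2.216
|G(j0.264)| = 0.85 × 0.264 / (0.5131 × 2.216) = 0.19737
20 log₁₀(0.19737) = -14.09 dB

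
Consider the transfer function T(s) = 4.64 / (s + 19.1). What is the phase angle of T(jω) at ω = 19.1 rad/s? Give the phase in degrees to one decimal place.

-45.0°

∠(j19.1 + 19.1) = arctan(19.1/19.1) = 45.00°
∠T(j19.1) = −45.00° = -45.00°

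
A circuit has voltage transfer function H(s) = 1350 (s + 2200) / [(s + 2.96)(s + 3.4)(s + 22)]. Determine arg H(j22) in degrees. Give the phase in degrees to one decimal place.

∠(j22 + 2200) = arctan(22/2200) = 0.57°
∠(j22 + 2.96) = arctan(22/2.96) = 82.34°
∠(j22 + 3.4) = arctan(22/3.4) = 81.21°
∠(j22 + 22) = arctan(22/22) = 45.00°
∠H(j22) = 0.57° − (82.34° + 81.21° + 45.00°) = -207.98°

-208.0°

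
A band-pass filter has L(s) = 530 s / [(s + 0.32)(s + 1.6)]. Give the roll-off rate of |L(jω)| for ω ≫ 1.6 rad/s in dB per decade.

With 1 zero and 2 poles, the high-frequency asymptotic slope is 20 × (1 − 2) = -20 dB/decade.

-20 dB/decade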